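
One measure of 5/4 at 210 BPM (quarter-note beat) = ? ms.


Working:
Quarter-note beat duration = 60000 / 210 ms
Beats per measure (5/4) = 5
One measure = 5 × 60000 / 210 = 300000 / 210 ms
= 1428.6 ms


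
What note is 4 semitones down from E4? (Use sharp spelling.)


Step by step:
E4: chromatic position 4 in octave 4 → absolute = 4×12 + 4 = 52
Transpose down 4: 52 - 4 = 48
48 = 4×12 + 0 → C in octave 4
Result = C4


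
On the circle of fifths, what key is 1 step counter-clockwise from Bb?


Solution.
Each counter-clockwise step moves down a perfect 5th (= up a perfect 4th)
From Bb: Bb → Eb
= Eb


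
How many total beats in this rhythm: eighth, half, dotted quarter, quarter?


Working:
Beat values:
  eighth = 0.5 beats
  half = 2 beats
  dotted quarter = 1.5 beats
  quarter = 1 beat
Sum = 0.5 + 2 + 1.5 + 1
= 5 beats


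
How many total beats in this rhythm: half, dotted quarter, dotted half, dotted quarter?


Reasoning:
Beat values:
  half = 2 beats
  dotted quarter = 1.5 beats
  dotted half = 3 beats
  dotted quarter = 1.5 beats
Sum = 2 + 1.5 + 3 + 1.5
= 8 beats


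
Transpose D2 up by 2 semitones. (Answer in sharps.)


Let's work it out.
D2: chromatic position 2 in octave 2 → absolute = 2×12 + 2 = 26
Transpose up 2: 26 + 2 = 28
28 = 2×12 + 4 → E in octave 2
Result = E2


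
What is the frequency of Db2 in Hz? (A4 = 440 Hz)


Let's work it out.
f = 440 × 2^(n/12) where n = semitones from A4
Db2: -32 semitones from A4
f = 440 × 2^(-32/12)
f = 69.30 Hz


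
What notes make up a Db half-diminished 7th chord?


Reasoning:
Half-diminished 7th chord = root + minor 3rd + diminished 5th + minor 7th
Seventh chords stack in thirds, so the letter names are D-F-A-C
Root: Db
Minor 3rd above Db: Fb
Diminished 5th above Db: Abb
Minor 7th above Db: Cb
Chord = Db Fb Abb Cb


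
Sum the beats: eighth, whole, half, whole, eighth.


Working:
Beat values:
  eighth = 0.5 beats
  whole = 4 beats
  half = 2 beats
  whole = 4 beats
  eighth = 0.5 beats
Sum = 0.5 + 4 + 2 + 4 + 0.5
= 11 beats


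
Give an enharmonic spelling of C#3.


Enharmonic notes sound the same pitch but are spelled with different letter names
C# and Db name the same pitch class
= Db3


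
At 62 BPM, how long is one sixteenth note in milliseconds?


One quarter-note beat = 60000 / BPM = 60000 / 62 ms
Sixteenth note = 1/4 × quarter note
Duration = 1/4 × 60000 / 62 = 15000 / 62
= 241.9 ms


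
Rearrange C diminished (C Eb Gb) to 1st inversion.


Step by step:
Root position: C Eb Gb
1st inversion: move root up an octave
Bass note: Eb
Notes (bottom to top) = Eb Gb C


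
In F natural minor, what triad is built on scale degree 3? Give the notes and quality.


Solution.
F natural minor scale: F G Ab Bb C Db Eb
Diatonic triad on degree 3 stacks scale notes 3, 5, 7: Ab C Eb
Ab→C = 4 semitones; Ab→Eb = 7 semitones → major triad
= Ab C Eb (major)


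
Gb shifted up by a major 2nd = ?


major 2nd: 2 letter names, 2 semitones
Letter: G + 1 → A
Pitch: Gb + 2 semitones, spelled as an A → Ab
= Ab


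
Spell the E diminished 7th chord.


Reasoning:
Diminished 7th chord = root + minor 3rd + diminished 5th + diminished 7th
Seventh chords stack in thirds, so the letter names are E-G-B-D
Root: E
Minor 3rd above E: G
Diminished 5th above E: Bb
Diminished 7th above E: Db
Chord = E G Bb Db


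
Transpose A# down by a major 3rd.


major 3rd: 3 letter names, 4 semitones
Letter: A - 2 → F
Pitch: A# - 4 semitones, spelled as an F → F#
= F#


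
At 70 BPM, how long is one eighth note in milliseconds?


Reasoning:
One quarter-note beat = 60000 / BPM = 60000 / 70 ms
Eighth note = 1/2 × quarter note
Duration = 1/2 × 60000 / 70 = 30000 / 70
= 428.6 ms


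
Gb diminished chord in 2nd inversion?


Solution.
Root position: Gb Bbb Dbb
2nd inversion: move root and 3rd up an octave
Bass note: Dbb
Notes (bottom to top) = Dbb Gb Bbb


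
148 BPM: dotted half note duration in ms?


Step by step:
One quarter-note beat = 60000 / BPM = 60000 / 148 ms
Dotted half note = 3 × quarter note
Duration = 3 × 60000 / 148 = 180000 / 148
= 1216.2 ms


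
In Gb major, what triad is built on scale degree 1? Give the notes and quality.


Gb major scale: Gb Ab Bb Cb Db Eb F
Diatonic triad on degree 1 stacks scale notes 1, 3, 5: Gb Bb Db
Gb→Bb = 4 semitones; Gb→Db = 7 semitones → major triad
= Gb Bb Db (major)


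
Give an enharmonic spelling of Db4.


Solution.
Enharmonic notes sound the same pitch but are spelled with different letter names
Db and C# name the same pitch class
= C#4


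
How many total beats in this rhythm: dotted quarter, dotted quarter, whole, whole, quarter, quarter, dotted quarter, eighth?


Reasoning:
Beat values:
  dotted quarter = 1.5 beats
  dotted quarter = 1.5 beats
  whole = 4 beats
  whole = 4 beats
  quarter = 1 beat
  quarter = 1 beat
  dotted quarter = 1.5 beats
  eighth = 0.5 beats
Sum = 1.5 + 1.5 + 4 + 4 + 1 + 1 + 1.5 + 0.5
= 15 beats


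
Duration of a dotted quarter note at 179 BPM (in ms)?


One quarter-note beat = 60000 / BPM = 60000 / 179 ms
Dotted quarter note = 3/2 × quarter note
Duration = 3/2 × 60000 / 179 = 90000 / 179
= 502.8 ms


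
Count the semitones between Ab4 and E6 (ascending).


Solution.
Absolute semitone position = octave×12 + chromatic position
Ab4: 4×12 + 8 = 56
E6: 6×12 + 4 = 76
Difference = 76 - 56 = 20
= 20 semitones


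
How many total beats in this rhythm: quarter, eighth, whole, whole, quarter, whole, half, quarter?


Beat values:
  quarter = 1 beat
  eighth = 0.5 beats
  whole = 4 beats
  whole = 4 beats
  quarter = 1 beat
  whole = 4 beats
  half = 2 beats
  quarter = 1 beat
Sum = 1 + 0.5 + 4 + 4 + 1 + 4 + 2 + 1
= 17.5 beats


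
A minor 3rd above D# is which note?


Let's work it out.
A 3rd spans 3 letter names, so from D we land on F
A minor 3rd = 3 semitones above D#
Spell F at that pitch: F#
= F#


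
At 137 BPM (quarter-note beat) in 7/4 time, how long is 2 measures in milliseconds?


Step by step:
Quarter-note beat duration = 60000 / 137 ms
Beats per measure (7/4) = 7
One measure = 7 × 60000 / 137 = 420000 / 137 ms
2 measures = 2 × 420000 / 137 = 840000 / 137
= 6131.4 ms


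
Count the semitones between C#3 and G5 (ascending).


Solution.
Absolute semitone position = octave×12 + chromatic position
C#3: 3×12 + 1 = 37
G5: 5×12 + 7 = 67
Difference = 67 - 37 = 30
= 30 semitones


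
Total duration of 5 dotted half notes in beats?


Let's work it out.
Base half note = 2 beats
Dot 1 adds half the previous value: +1
One dotted half = 2 + 1 = 3
5 of them = 5 × 3 = 15
= 15 beats


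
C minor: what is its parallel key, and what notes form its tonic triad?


Solution.
Parallel keys share the same tonic but differ in mode
C minor → parallel is C major
Tonic triad of C major = C E G
= C major; triad = C E G


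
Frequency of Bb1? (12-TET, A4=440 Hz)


Let's work it out.
f = 440 × 2^(n/12) where n = semitones from A4
Bb1: -35 semitones from A4
f = 440 × 2^(-35/12)
f = 58.27 Hz


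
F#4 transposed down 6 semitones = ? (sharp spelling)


Solution.
F#4: chromatic position 6 in octave 4 → absolute = 4×12 + 6 = 54
Transpose down 6: 54 - 6 = 48
48 = 4×12 + 0 → C in octave 4
Result = C4


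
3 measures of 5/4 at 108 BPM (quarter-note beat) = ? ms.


Let's work it out.
Quarter-note beat duration = 60000 / 108 ms
Beats per measure (5/4) = 5
One measure = 5 × 60000 / 108 = 300000 / 108 ms
3 measures = 3 × 300000 / 108 = 900000 / 108
= 8333.3 ms


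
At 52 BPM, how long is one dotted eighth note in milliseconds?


Reasoning:
One quarter-note beat = 60000 / BPM = 60000 / 52 ms
Dotted eighth note = 3/4 × quarter note
Duration = 3/4 × 60000 / 52 = 45000 / 52
= 865.4 ms


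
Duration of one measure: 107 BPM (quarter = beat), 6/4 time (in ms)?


Quarter-note beat duration = 60000 / 107 ms
Beats per measure (6/4) = 6
One measure = 6 × 60000 / 107 = 360000 / 107 ms
= 3364.5 ms


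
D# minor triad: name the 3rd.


Working:
Minor triad = root + minor 3rd (3 semitones) + perfect 5th (7 semitones)
A triad on D# stacks thirds, so the chord tones use letter names D-F-A
Root: D#
Minor 3rd above D#: F#
Perfect 5th above D#: A#
The 3rd = F#


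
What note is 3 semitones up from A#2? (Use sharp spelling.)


A#2: chromatic position 10 in octave 2 → absolute = 2×12 + 10 = 34
Transpose up 3: 34 + 3 = 37
37 = 3×12 + 1 → C# in octave 3
Result = C#3


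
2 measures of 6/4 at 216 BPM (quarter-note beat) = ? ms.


Step by step:
Quarter-note beat duration = 60000 / 216 ms
Beats per measure (6/4) = 6
One measure = 6 × 60000 / 216 = 360000 / 216 ms
2 measures = 2 × 360000 / 216 = 720000 / 216
= 3333.3 ms


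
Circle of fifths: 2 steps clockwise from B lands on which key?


Working:
Each clockwise step on the circle of fifths moves up a perfect 5th
From B: B → F#/Gb → Db
= Db


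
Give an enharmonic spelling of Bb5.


Reasoning:
Enharmonic notes sound the same pitch but are spelled with different letter names
Bb and A# name the same pitch class
= A#5


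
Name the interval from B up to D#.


Step by step:
Letter names: B → D spans 3 letter names → a 3rd
Semitones: B → D# = 4 half-steps
A 3rd of 4 semitones is a major 3rd
= major 3rd


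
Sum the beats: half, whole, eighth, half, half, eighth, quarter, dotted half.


Step by step:
Beat values:
  half = 2 beats
  whole = 4 beats
  eighth = 0.5 beats
  half = 2 beats
  half = 2 beats
  eighth = 0.5 beats
  quarter = 1 beat
  dotted half = 3 beats
Sum = 2 + 4 + 0.5 + 2 + 2 + 0.5 + 1 + 3
= 15 beats


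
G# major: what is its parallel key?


Let's work it out.
Parallel keys share the same tonic but differ in mode
G# major → parallel is G# minor
= G# minor


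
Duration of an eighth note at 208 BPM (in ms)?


Solution.
One quarter-note beat = 60000 / BPM = 60000 / 208 ms
Eighth note = 1/2 × quarter note
Duration = 1/2 × 60000 / 208 = 30000 / 208
= 144.2 ms


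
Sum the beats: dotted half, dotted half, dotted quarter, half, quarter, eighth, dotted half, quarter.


Step by step:
Beat values:
  dotted half = 3 beats
  dotted half = 3 beats
  dotted quarter = 1.5 beats
  half = 2 beats
  quarter = 1 beat
  eighth = 0.5 beats
  dotted half = 3 beats
  quarter = 1 beat
Sum = 3 + 3 + 1.5 + 2 + 1 + 0.5 + 3 + 1
= 15 beats


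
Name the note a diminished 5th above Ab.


A 5th spans 5 letter names, so from A we land on E
A diminished 5th = 6 semitones above Ab
Spell E at that pitch: Ebb
= Ebb


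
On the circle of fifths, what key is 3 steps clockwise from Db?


Each clockwise step on the circle of fifths moves up a perfect 5th
From Db: Db → Ab → Eb → Bb
= Bb


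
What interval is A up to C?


Letter names: A → C spans 3 letter names → a 3rd
Semitones: A → C = 3 half-steps
A 3rd of 3 semitones is a minor 3rd
= minor 3rd


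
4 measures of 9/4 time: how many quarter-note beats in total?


Step by step:
Time signature 9/4: the bottom number 4 means the quarter note gets one count
The top number 9 means 9 quarter-note beats per measure
Total = 9 × 4 measures
= 36 quarter-note beats


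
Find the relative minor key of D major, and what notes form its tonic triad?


The relative minor shares the major's key signature and starts on its 6th degree
6th degree = a major 6th above the tonic; a major 6th above D is B
→ relative minor of D major is B minor
Tonic triad of B minor = root + minor 3rd + perfect 5th = B D F#
= B minor; triad = B D F#


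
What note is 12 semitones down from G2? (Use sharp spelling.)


Let's work it out.
G2: chromatic position 7 in octave 2 → absolute = 2×12 + 7 = 31
Transpose down 12: 31 - 12 = 19
19 = 1×12 + 7 → G in octave 1
Result = G1


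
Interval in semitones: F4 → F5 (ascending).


Absolute semitone position = octave×12 + chromatic position
F4: 4×12 + 5 = 53
F5: 5×12 + 5 = 65
Difference = 65 - 53 = 12
= 12 semitones


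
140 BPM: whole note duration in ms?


One quarter-note beat = 60000 / BPM = 60000 / 140 ms
Whole note = 4 × quarter note
Duration = 4 × 60000 / 140 = 240000 / 140
= 1714.3 ms


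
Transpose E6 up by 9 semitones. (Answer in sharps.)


E6: chromatic position 4 in octave 6 → absolute = 6×12 + 4 = 76
Transpose up 9: 76 + 9 = 85
85 = 7×12 + 1 → C# in octave 7
Result = C#7


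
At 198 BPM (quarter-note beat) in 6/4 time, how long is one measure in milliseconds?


Quarter-note beat duration = 60000 / 198 ms
Beats per measure (6/4) = 6
One measure = 6 × 60000 / 198 = 360000 / 198 ms
= 1818.2 ms


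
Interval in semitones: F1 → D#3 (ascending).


Absolute semitone position = octave×12 + chromatic position
F1: 1×12 + 5 = 17
D#3: 3×12 + 3 = 39
Difference = 39 - 17 = 22
= 22 semitones


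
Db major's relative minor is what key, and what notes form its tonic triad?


Reasoning:
The relative minor shares the major's key signature and starts on its 6th degree
6th degree = a major 6th above the tonic; a major 6th above Db is Bb
→ relative minor of Db major is Bb minor
Tonic triad of Bb minor = root + minor 3rd + perfect 5th = Bb Db F
= Bb minor; triad = Bb Db F


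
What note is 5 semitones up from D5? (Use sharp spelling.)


Working:
D5: chromatic position 2 in octave 5 → absolute = 5×12 + 2 = 62
Transpose up 5: 62 + 5 = 67
67 = 5×12 + 7 → G in octave 5
Result = G5


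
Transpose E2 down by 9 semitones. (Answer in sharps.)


Working:
E2: chromatic position 4 in octave 2 → absolute = 2×12 + 4 = 28
Transpose down 9: 28 - 9 = 19
19 = 1×12 + 7 → G in octave 1
Result = G1


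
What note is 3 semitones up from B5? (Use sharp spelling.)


B5: chromatic position 11 in octave 5 → absolute = 5×12 + 11 = 71
Transpose up 3: 71 + 3 = 74
74 = 6×12 + 2 → D in octave 6
Result = D6


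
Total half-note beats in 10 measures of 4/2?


Time signature 4/2: the bottom number 2 means the half note gets one count
The top number 4 means 4 half-note beats per measure
Total = 4 × 10 measures
= 40 half-note beats


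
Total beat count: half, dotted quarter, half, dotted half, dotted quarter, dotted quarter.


Reasoning:
Beat values:
  half = 2 beats
  dotted quarter = 1.5 beats
  half = 2 beats
  dotted half = 3 beats
  dotted quarter = 1.5 beats
  dotted quarter = 1.5 beats
Sum = 2 + 1.5 + 2 + 3 + 1.5 + 1.5
= 11.5 beats


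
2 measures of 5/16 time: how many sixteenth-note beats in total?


Time signature 5/16: the bottom number 16 means the sixteenth note gets one count
The top number 5 means 5 sixteenth-note beats per measure
Total = 5 × 2 measures
= 10 sixteenth-note beats


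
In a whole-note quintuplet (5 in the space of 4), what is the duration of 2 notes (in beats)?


Working:
Quintuplet: 5 notes occupy the space of 4 whole notes
Space = 4 × 4 = 16 beats
Each quintuplet note = 16 / 5 = 16/5 beats
2 notes = 2 × 16/5 = 32/5
= 32/5 beats


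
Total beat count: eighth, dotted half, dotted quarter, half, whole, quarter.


Solution.
Beat values:
  eighth = 0.5 beats
  dotted half = 3 beats
  dotted quarter = 1.5 beats
  half = 2 beats
  whole = 4 beats
  quarter = 1 beat
Sum = 0.5 + 3 + 1.5 + 2 + 4 + 1
= 12 beats


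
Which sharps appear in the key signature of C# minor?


Solution.
Sharp minor keys follow the circle of fifths: A(0), E(1), B(2), F#(3), C#(4), G#(5), D#(6), A#(7)
C# minor has 4 sharps
Order of sharps: F# C# G# D# A# E# B# → first 4: F#, C#, G#, D#
= F#, C#, G#, D#


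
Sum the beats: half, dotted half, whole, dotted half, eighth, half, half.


Beat values:
  half = 2 beats
  dotted half = 3 beats
  whole = 4 beats
  dotted half = 3 beats
  eighth = 0.5 beats
  half = 2 beats
  half = 2 beats
Sum = 2 + 3 + 4 + 3 + 0.5 + 2 + 2
= 16.5 beats


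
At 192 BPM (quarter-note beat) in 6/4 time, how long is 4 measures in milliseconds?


Solution.
Quarter-note beat duration = 60000 / 192 ms
Beats per measure (6/4) = 6
One measure = 6 × 60000 / 192 = 360000 / 192 ms
4 measures = 4 × 360000 / 192 = 1440000 / 192
= 7500.0 ms


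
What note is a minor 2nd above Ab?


Reasoning:
A 2nd spans 2 letter names, so from A we land on B
A minor 2nd = 1 semitone above Ab
Spell B at that pitch: Bbb
= Bbb


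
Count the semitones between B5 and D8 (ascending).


Step by step:
Absolute semitone position = octave×12 + chromatic position
B5: 5×12 + 11 = 71
D8: 8×12 + 2 = 98
Difference = 98 - 71 = 27
= 27 semitones


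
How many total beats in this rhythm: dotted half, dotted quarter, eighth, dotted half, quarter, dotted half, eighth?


Reasoning:
Beat values:
  dotted half = 3 beats
  dotted quarter = 1.5 beats
  eighth = 0.5 beats
  dotted half = 3 beats
  quarter = 1 beat
  dotted half = 3 beats
  eighth = 0.5 beats
Sum = 3 + 1.5 + 0.5 + 3 + 1 + 3 + 0.5
= 12.5 beats


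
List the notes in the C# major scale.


Solution.
Major scale pattern: W-W-H-W-W-W-H (2-2-1-2-2-2-1 semitones)
Starting from C#:
  C# + 2 semitones → D#
  D# + 2 semitones → E#
  E# + 1 semitone → F#
  F# + 2 semitones → G#
  G# + 2 semitones → A#
  A# + 2 semitones → B#
  B# + 1 semitone → C#
Scale = C# D# E# F# G# A# B#


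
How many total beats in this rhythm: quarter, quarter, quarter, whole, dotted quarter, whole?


Beat values:
  quarter = 1 beat
  quarter = 1 beat
  quarter = 1 beat
  whole = 4 beats
  dotted quarter = 1.5 beats
  whole = 4 beats
Sum = 1 + 1 + 1 + 4 + 1.5 + 4
= 12.5 beats


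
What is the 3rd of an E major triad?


Let's work it out.
Major triad = root + major 3rd (4 semitones) + perfect 5th (7 semitones)
A triad on E stacks thirds, so the chord tones use letter names E-G-B
Root: E
Major 3rd above E: G#
Perfect 5th above E: B
The 3rd = G#


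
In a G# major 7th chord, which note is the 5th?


Let's work it out.
Major 7th chord = root + major 3rd + perfect 5th + major 7th
Seventh chords stack in thirds, so the letter names are G-B-D-F
Root: G#
Major 3rd above G#: B#
Perfect 5th above G#: D#
Major 7th above G#: F##
The 5th = D#


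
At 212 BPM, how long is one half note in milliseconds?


One quarter-note beat = 60000 / BPM = 60000 / 212 ms
Half note = 2 × quarter note
Duration = 2 × 60000 / 212 = 120000 / 212
= 566.0 ms


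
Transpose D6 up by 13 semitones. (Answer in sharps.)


Solution.
D6: chromatic position 2 in octave 6 → absolute = 6×12 + 2 = 74
Transpose up 13: 74 + 13 = 87
87 = 7×12 + 3 → D# in octave 7
Result = D#7


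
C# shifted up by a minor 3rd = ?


Let's work it out.
minor 3rd: 3 letter names, 3 semitones
Letter: C + 2 → E
Pitch: C# + 3 semitones, spelled as an E → E
= E


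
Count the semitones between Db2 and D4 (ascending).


Reasoning:
Absolute semitone position = octave×12 + chromatic position
Db2: 2×12 + 1 = 25
D4: 4×12 + 2 = 50
Difference = 50 - 25 = 25
= 25 semitones


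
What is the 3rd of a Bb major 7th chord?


Major 7th chord = root + major 3rd + perfect 5th + major 7th
Seventh chords stack in thirds, so the letter names are B-D-F-A
Root: Bb
Major 3rd above Bb: D
Perfect 5th above Bb: F
Major 7th above Bb: A
The 3rd = D


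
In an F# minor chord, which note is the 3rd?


Working:
Minor triad = root + minor 3rd (3 semitones) + perfect 5th (7 semitones)
A triad on F# stacks thirds, so the chord tones use letter names F-A-C
Root: F#
Minor 3rd above F#: A
Perfect 5th above F#: C#
The 3rd = A


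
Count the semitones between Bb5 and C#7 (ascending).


Let's work it out.
Absolute semitone position = octave×12 + chromatic position
Bb5: 5×12 + 10 = 70
C#7: 7×12 + 1 = 85
Difference = 85 - 70 = 15
= 15 semitones


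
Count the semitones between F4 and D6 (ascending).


Step by step:
Absolute semitone position = octave×12 + chromatic position
F4: 4×12 + 5 = 53
D6: 6×12 + 2 = 74
Difference = 74 - 53 = 21
= 21 semitones


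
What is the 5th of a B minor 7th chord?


Step by step:
Minor 7th chord = root + minor 3rd + perfect 5th + minor 7th
Seventh chords stack in thirds, so the letter names are B-D-F-A
Root: B
Minor 3rd above B: D
Perfect 5th above B: F#
Minor 7th above B: A
The 5th = F#


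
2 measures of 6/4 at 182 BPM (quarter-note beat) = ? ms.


Reasoning:
Quarter-note beat duration = 60000 / 182 ms
Beats per measure (6/4) = 6
One measure = 6 × 60000 / 182 = 360000 / 182 ms
2 measures = 2 × 360000 / 182 = 720000 / 182
= 3956.0 ms


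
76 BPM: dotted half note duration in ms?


Working:
One quarter-note beat = 60000 / BPM = 60000 / 76 ms
Dotted half note = 3 × quarter note
Duration = 3 × 60000 / 76 = 180000 / 76
= 2368.4 ms


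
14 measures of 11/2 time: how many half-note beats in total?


Time signature 11/2: the bottom number 2 means the half note gets one count
The top number 11 means 11 half-note beats per measure
Total = 11 × 14 measures
= 154 half-note beats


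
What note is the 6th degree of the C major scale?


Reasoning:
Major scale pattern: W-W-H-W-W-W-H (2-2-1-2-2-2-1 semitones)
Starting from C:
  C + 2 semitones → D
  D + 2 semitones → E
  E + 1 semitone → F
  F + 2 semitones → G
  G + 2 semitones → A
  A + 2 semitones → B
  B + 1 semitone → C
Scale: C D E F G A B
Degree 6 = A


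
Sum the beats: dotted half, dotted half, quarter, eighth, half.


Reasoning:
Beat values:
  dotted half = 3 beats
  dotted half = 3 beats
  quarter = 1 beat
  eighth = 0.5 beats
  half = 2 beats
Sum = 3 + 3 + 1 + 0.5 + 2
= 9.5 beats


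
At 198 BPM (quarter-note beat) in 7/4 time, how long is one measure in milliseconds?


Reasoning:
Quarter-note beat duration = 60000 / 198 ms
Beats per measure (7/4) = 7
One measure = 7 × 60000 / 198 = 420000 / 198 ms
= 2121.2 ms


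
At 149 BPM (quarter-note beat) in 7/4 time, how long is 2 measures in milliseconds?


Step by step:
Quarter-note beat duration = 60000 / 149 ms
Beats per measure (7/4) = 7
One measure = 7 × 60000 / 149 = 420000 / 149 ms
2 measures = 2 × 420000 / 149 = 840000 / 149
= 5637.6 ms


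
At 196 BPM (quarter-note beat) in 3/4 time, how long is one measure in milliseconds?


Quarter-note beat duration = 60000 / 196 ms
Beats per measure (3/4) = 3
One measure = 3 × 60000 / 196 = 180000 / 196 ms
= 918.4 ms


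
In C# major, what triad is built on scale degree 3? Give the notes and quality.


Reasoning:
C# major scale: C# D# E# F# G# A# B#
Diatonic triad on degree 3 stacks scale notes 3, 5, 7: E# G# B#
E#→G# = 3 semitones; E#→B# = 7 semitones → minor triad
= E# G# B# (minor)


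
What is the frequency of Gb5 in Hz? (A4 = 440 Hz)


f = 440 × 2^(n/12) where n = semitones from A4
Gb5: 9 semitones from A4
f = 440 × 2^(9/12)
f = 739.99 Hz


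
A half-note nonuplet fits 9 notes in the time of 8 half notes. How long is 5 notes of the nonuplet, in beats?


Let's work it out.
Nonuplet: 9 notes occupy the space of 8 half notes
Space = 8 × 2 = 16 beats
Each nonuplet note = 16 / 9 = 16/9 beats
5 notes = 5 × 16/9 = 80/9
= 80/9 beats


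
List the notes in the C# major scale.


Major scale pattern: W-W-H-W-W-W-H (2-2-1-2-2-2-1 semitones)
Starting from C#:
  C# + 2 semitones → D#
  D# + 2 semitones → E#
  E# + 1 semitone → F#
  F# + 2 semitones → G#
  G# + 2 semitones → A#
  A# + 2 semitones → B#
  B# + 1 semitone → C#
Scale = C# D# E# F# G# A# B#


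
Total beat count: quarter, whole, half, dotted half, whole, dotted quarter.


Working:
Beat values:
  quarter = 1 beat
  whole = 4 beats
  half = 2 beats
  dotted half = 3 beats
  whole = 4 beats
  dotted quarter = 1.5 beats
Sum = 1 + 4 + 2 + 3 + 4 + 1.5
= 15.5 beats


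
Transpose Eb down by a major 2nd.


Working:
major 2nd: 2 letter names, 2 semitones
Letter: E - 1 → D
Pitch: Eb - 2 semitones, spelled as a D → Db
= Db


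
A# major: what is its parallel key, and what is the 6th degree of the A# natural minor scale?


Parallel keys share the same tonic but differ in mode
A# major → parallel is A# minor
A# natural minor scale: A# B# C# D# E# F# G#
= A# minor; 6th degree = F#


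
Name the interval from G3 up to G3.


Letter names: G → G spans 1 letter name → a unison
Semitones: G3 → G3 = 0 half-steps
A unison of 0 semitones is a perfect unison
= perfect unison


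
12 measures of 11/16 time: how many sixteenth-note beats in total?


Let's work it out.
Time signature 11/16: the bottom number 16 means the sixteenth note gets one count
The top number 11 means 11 sixteenth-note beats per measure
Total = 11 × 12 measures
= 132 sixteenth-note beats


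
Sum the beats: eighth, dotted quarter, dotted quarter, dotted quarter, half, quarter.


Step by step:
Beat values:
  eighth = 0.5 beats
  dotted quarter = 1.5 beats
  dotted quarter = 1.5 beats
  dotted quarter = 1.5 beats
  half = 2 beats
  quarter = 1 beat
Sum = 0.5 + 1.5 + 1.5 + 1.5 + 2 + 1
= 8 beats


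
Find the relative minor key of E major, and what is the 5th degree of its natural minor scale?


Working:
The relative minor shares the major's key signature and starts on its 6th degree
6th degree = a major 6th above the tonic; a major 6th above E is C#
→ relative minor of E major is C# minor
C# natural minor scale: C# D# E F# G# A B
= C# minor; 5th degree = G#


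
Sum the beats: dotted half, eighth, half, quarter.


Let's work it out.
Beat values:
  dotted half = 3 beats
  eighth = 0.5 beats
  half = 2 beats
  quarter = 1 beat
Sum = 3 + 0.5 + 2 + 1
= 6.5 beats


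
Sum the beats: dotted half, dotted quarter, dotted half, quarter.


Reasoning:
Beat values:
  dotted half = 3 beats
  dotted quarter = 1.5 beats
  dotted half = 3 beats
  quarter = 1 beat
Sum = 3 + 1.5 + 3 + 1
= 8.5 beats


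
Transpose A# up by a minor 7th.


Step by step:
minor 7th: 7 letter names, 10 semitones
Letter: A + 6 → G
Pitch: A# + 10 semitones, spelled as a G → G#
= G#


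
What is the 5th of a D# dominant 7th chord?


Dominant 7th chord = root + major 3rd + perfect 5th + minor 7th
Seventh chords stack in thirds, so the letter names are D-F-A-C
Root: D#
Major 3rd above D#: F##
Perfect 5th above D#: A#
Minor 7th above D#: C#
The 5th = A#


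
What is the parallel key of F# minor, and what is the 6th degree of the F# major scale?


Solution.
Parallel keys share the same tonic but differ in mode
F# minor → parallel is F# major
F# major scale: F# G# A# B C# D# E#
= F# major; 6th degree = D#


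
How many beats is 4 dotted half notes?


Base half note = 2 beats
Dot 1 adds half the previous value: +1
One dotted half = 2 + 1 = 3
4 of them = 4 × 3 = 12
= 12 beats


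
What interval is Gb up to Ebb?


Step by step:
Letter names: G → E spans 6 letter names → a 6th
Semitones: Gb → Ebb = 8 half-steps
A 6th of 8 semitones is a minor 6th
= minor 6th


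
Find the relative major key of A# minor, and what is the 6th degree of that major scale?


The relative major shares the key signature and is a minor 3rd above the minor tonic
A minor 3rd above A# is C#
→ relative major of A# minor is C# major
C# major scale: C# D# E# F# G# A# B#
= C# major; 6th degree = A#


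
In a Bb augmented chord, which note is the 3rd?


Reasoning:
Augmented triad = root + major 3rd (4 semitones) + augmented 5th (8 semitones)
A triad on Bb stacks thirds, so the chord tones use letter names B-D-F
Root: Bb
Major 3rd above Bb: D
Augmented 5th above Bb: F#
The 3rd = D


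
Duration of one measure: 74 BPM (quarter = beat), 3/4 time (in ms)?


Quarter-note beat duration = 60000 / 74 ms
Beats per measure (3/4) = 3
One measure = 3 × 60000 / 74 = 180000 / 74 ms
= 2432.4 ms


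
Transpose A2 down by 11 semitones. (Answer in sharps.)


Reasoning:
A2: chromatic position 9 in octave 2 → absolute = 2×12 + 9 = 33
Transpose down 11: 33 - 11 = 22
22 = 1×12 + 10 → A# in octave 1
Result = A#1


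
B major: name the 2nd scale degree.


Major scale pattern: W-W-H-W-W-W-H (2-2-1-2-2-2-1 semitones)
Starting from B:
  B + 2 semitones → C#
  C# + 2 semitones → D#
  D# + 1 semitone → E
  E + 2 semitones → F#
  F# + 2 semitones → G#
  G# + 2 semitones → A#
  A# + 1 semitone → B
Scale: B C# D# E F# G# A#
Degree 2 = C#


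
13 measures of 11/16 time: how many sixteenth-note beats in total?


Reasoning:
Time signature 11/16: the bottom number 16 means the sixteenth note gets one count
The top number 11 means 11 sixteenth-note beats per measure
Total = 11 × 13 measures
= 143 sixteenth-note beats


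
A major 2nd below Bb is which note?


Solution.
A 2nd spans 2 letter names, so from B we land on A
A major 2nd = 2 semitones below Bb
Spell A at that pitch: Ab
= Ab


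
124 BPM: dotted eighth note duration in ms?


Reasoning:
One quarter-note beat = 60000 / BPM = 60000 / 124 ms
Dotted eighth note = 3/4 × quarter note
Duration = 3/4 × 60000 / 124 = 45000 / 124
= 362.9 ms


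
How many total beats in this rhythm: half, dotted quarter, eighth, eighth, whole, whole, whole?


Reasoning:
Beat values:
  half = 2 beats
  dotted quarter = 1.5 beats
  eighth = 0.5 beats
  eighth = 0.5 beats
  whole = 4 beats
  whole = 4 beats
  whole = 4 beats
Sum = 2 + 1.5 + 0.5 + 0.5 + 4 + 4 + 4
= 16.5 beats


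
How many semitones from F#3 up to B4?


Let's work it out.
Absolute semitone position = octave×12 + chromatic position
F#3: 3×12 + 6 = 42
B4: 4×12 + 11 = 59
Difference = 59 - 42 = 17
= 17 semitones


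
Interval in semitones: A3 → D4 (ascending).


Absolute semitone position = octave×12 + chromatic position
A3: 3×12 + 9 = 45
D4: 4×12 + 2 = 50
Difference = 50 - 45 = 5
= 5 semitones


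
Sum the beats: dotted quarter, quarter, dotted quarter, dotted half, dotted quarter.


Solution.
Beat values:
  dotted quarter = 1.5 beats
  quarter = 1 beat
  dotted quarter = 1.5 beats
  dotted half = 3 beats
  dotted quarter = 1.5 beats
Sum = 1.5 + 1 + 1.5 + 3 + 1.5
= 8.5 beats


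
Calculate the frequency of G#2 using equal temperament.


Solution.
f = 440 × 2^(n/12) where n = semitones from A4
G#2: -25 semitones from A4
f = 440 × 2^(-25/12)
f = 103.83 Hz


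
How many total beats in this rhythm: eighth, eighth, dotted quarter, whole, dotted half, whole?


Solution.
Beat values:
  eighth = 0.5 beats
  eighth = 0.5 beats
  dotted quarter = 1.5 beats
  whole = 4 beats
  dotted half = 3 beats
  whole = 4 beats
Sum = 0.5 + 0.5 + 1.5 + 4 + 3 + 4
= 13.5 beats


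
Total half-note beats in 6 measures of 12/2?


Solution.
Time signature 12/2: the bottom number 2 means the half note gets one count
The top number 12 means 12 half-note beats per measure
Total = 12 × 6 measures
= 72 half-note beats


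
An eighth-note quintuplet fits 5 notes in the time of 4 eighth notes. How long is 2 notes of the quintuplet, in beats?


Quintuplet: 5 notes occupy the space of 4 eighth notes
Space = 4 × 1/2 = 2 beats
Each quintuplet note = 2 / 5 = 2/5 beats
2 notes = 2 × 2/5 = 4/5
= 4/5 beats


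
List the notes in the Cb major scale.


Working:
Major scale pattern: W-W-H-W-W-W-H (2-2-1-2-2-2-1 semitones)
Starting from Cb:
  Cb + 2 semitones → Db
  Db + 2 semitones → Eb
  Eb + 1 semitone → Fb
  Fb + 2 semitones → Gb
  Gb + 2 semitones → Ab
  Ab + 2 semitones → Bb
  Bb + 1 semitone → Cb
Scale = Cb Db Eb Fb Gb Ab Bb


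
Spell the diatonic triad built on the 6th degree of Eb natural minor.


Step by step:
Eb natural minor scale: Eb F Gb Ab Bb Cb Db
Diatonic triad on degree 6 stacks scale notes 6, 1, 3: Cb Eb Gb
Cb→Eb = 4 semitones; Cb→Gb = 7 semitones → major triad
= Cb Eb Gb (major)


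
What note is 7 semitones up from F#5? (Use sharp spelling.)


Reasoning:
F#5: chromatic position 6 in octave 5 → absolute = 5×12 + 6 = 66
Transpose up 7: 66 + 7 = 73
73 = 6×12 + 1 → C# in octave 6
Result = C#6


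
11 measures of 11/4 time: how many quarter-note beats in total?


Let's work it out.
Time signature 11/4: the bottom number 4 means the quarter note gets one count
The top number 11 means 11 quarter-note beats per measure
Total = 11 × 11 measures
= 121 quarter-note beats


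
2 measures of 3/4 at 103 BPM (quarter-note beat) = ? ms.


Quarter-note beat duration = 60000 / 103 ms
Beats per measure (3/4) = 3
One measure = 3 × 60000 / 103 = 180000 / 103 ms
2 measures = 2 × 180000 / 103 = 360000 / 103
= 3495.1 ms


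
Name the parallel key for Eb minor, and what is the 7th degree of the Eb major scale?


Reasoning:
Parallel keys share the same tonic but differ in mode
Eb minor → parallel is Eb major
Eb major scale: Eb F G Ab Bb C D
= Eb major; 7th degree = D


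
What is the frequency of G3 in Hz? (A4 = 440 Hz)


Let's work it out.
f = 440 × 2^(n/12) where n = semitones from A4
G3: -14 semitones from A4
f = 440 × 2^(-14/12)
f = 196.00 Hz


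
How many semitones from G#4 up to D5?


Reasoning:
Absolute semitone position = octave×12 + chromatic position
G#4: 4×12 + 8 = 56
D5: 5×12 + 2 = 62
Difference = 62 - 56 = 6
= 6 semitones


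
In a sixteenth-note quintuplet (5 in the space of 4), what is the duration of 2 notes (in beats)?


Working:
Quintuplet: 5 notes occupy the space of 4 sixteenth notes
Space = 4 × 1/4 = 1 beat
Each quintuplet note = 1 / 5 = 1/5 beats
2 notes = 2 × 1/5 = 2/5
= 2/5 beats


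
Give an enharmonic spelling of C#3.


Let's work it out.
Enharmonic notes sound the same pitch but are spelled with different letter names
C# and Db name the same pitch class
= Db3


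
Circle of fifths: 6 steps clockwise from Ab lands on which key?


Step by step:
Each clockwise step on the circle of fifths moves up a perfect 5th
From Ab: Ab → Eb → Bb → F → C → G → D
= D


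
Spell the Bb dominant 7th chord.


Step by step:
Dominant 7th chord = root + major 3rd + perfect 5th + minor 7th
Seventh chords stack in thirds, so the letter names are B-D-F-A
Root: Bb
Major 3rd above Bb: D
Perfect 5th above Bb: F
Minor 7th above Bb: Ab
Chord = Bb D F Ab


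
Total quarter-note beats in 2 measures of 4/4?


Working:
Time signature 4/4: the bottom number 4 means the quarter note gets one count
The top number 4 means 4 quarter-note beats per measure
Total = 4 × 2 measures
= 8 quarter-note beats


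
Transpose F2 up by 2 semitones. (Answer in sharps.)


Step by step:
F2: chromatic position 5 in octave 2 → absolute = 2×12 + 5 = 29
Transpose up 2: 29 + 2 = 31
31 = 2×12 + 7 → G in octave 2
Result = G2


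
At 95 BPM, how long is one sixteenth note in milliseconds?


One quarter-note beat = 60000 / BPM = 60000 / 95 ms
Sixteenth note = 1/4 × quarter note
Duration = 1/4 × 60000 / 95 = 15000 / 95
= 157.9 ms


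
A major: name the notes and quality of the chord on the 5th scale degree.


Working:
A major scale: A B C# D E F# G#
Diatonic triad on degree 5 stacks scale notes 5, 7, 2: E G# B
E→G# = 4 semitones; E→B = 7 semitones → major triad
= E G# B (major)


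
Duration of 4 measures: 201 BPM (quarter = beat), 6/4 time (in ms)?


Quarter-note beat duration = 60000 / 201 ms
Beats per measure (6/4) = 6
One measure = 6 × 60000 / 201 = 360000 / 201 ms
4 measures = 4 × 360000 / 201 = 1440000 / 201
= 7164.2 ms


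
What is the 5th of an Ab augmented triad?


Let's work it out.
Augmented triad = root + major 3rd (4 semitones) + augmented 5th (8 semitones)
A triad on Ab stacks thirds, so the chord tones use letter names A-C-E
Root: Ab
Major 3rd above Ab: C
Augmented 5th above Ab: E
The 5th = E


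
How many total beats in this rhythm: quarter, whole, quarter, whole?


Solution.
Beat values:
  quarter = 1 beat
  whole = 4 beats
  quarter = 1 beat
  whole = 4 beats
Sum = 1 + 4 + 1 + 4
= 10 beats


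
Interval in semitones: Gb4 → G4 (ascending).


Step by step:
Absolute semitone position = octave×12 + chromatic position
Gb4: 4×12 + 6 = 54
G4: 4×12 + 7 = 55
Difference = 55 - 54 = 1
= 1 semitone


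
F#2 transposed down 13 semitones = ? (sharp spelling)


F#2: chromatic position 6 in octave 2 → absolute = 2×12 + 6 = 30
Transpose down 13: 30 - 13 = 17
17 = 1×12 + 5 → F in octave 1
Result = F1


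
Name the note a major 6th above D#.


A 6th spans 6 letter names, so from D we land on B
A major 6th = 9 semitones above D#
Spell B at that pitch: B#
= B#


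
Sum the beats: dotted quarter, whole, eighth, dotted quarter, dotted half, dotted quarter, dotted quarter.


Solution.
Beat values:
  dotted quarter = 1.5 beats
  whole = 4 beats
  eighth = 0.5 beats
  dotted quarter = 1.5 beats
  dotted half = 3 beats
  dotted quarter = 1.5 beats
  dotted quarter = 1.5 beats
Sum = 1.5 + 4 + 0.5 + 1.5 + 3 + 1.5 + 1.5
= 13.5 beats


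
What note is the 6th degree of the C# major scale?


Step by step:
Major scale pattern: W-W-H-W-W-W-H (2-2-1-2-2-2-1 semitones)
Starting from C#:
  C# + 2 semitones → D#
  D# + 2 semitones → E#
  E# + 1 semitone → F#
  F# + 2 semitones → G#
  G# + 2 semitones → A#
  A# + 2 semitones → B#
  B# + 1 semitone → C#
Scale: C# D# E# F# G# A# B#
Degree 6 = A#


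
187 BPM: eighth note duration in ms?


Reasoning:
One quarter-note beat = 60000 / BPM = 60000 / 187 ms
Eighth note = 1/2 × quarter note
Duration = 1/2 × 60000 / 187 = 30000 / 187
= 160.4 ms


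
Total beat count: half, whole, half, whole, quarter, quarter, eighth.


Reasoning:
Beat values:
  half = 2 beats
  whole = 4 beats
  half = 2 beats
  whole = 4 beats
  quarter = 1 beat
  quarter = 1 beat
  eighth = 0.5 beats
Sum = 2 + 4 + 2 + 4 + 1 + 1 + 0.5
= 14.5 beats


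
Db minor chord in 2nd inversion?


Root position: Db Fb Ab
2nd inversion: move root and 3rd up an octave
Bass note: Ab
Notes (bottom to top) = Ab Db Fb


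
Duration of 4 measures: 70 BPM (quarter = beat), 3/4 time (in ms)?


Solution.
Quarter-note beat duration = 60000 / 70 ms
Beats per measure (3/4) = 3
One measure = 3 × 60000 / 70 = 180000 / 70 ms
4 measures = 4 × 180000 / 70 = 720000 / 70
= 10285.7 ms


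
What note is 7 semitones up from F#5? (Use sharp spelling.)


Working:
F#5: chromatic position 6 in octave 5 → absolute = 5×12 + 6 = 66
Transpose up 7: 66 + 7 = 73
73 = 6×12 + 1 → C# in octave 6
Result = C#6


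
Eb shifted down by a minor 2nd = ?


Working:
minor 2nd: 2 letter names, 1 semitones
Letter: E - 1 → D
Pitch: Eb - 1 semitones, spelled as a D → D
= D


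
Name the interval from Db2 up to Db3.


Step by step:
Letter names: D → D spans 8 letter names → an octave
Semitones: Db2 → Db3 = 12 half-steps
An octave of 12 semitones is a perfect octave
= perfect octave


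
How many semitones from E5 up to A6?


Absolute semitone position = octave×12 + chromatic position
E5: 5×12 + 4 = 64
A6: 6×12 + 9 = 81
Difference = 81 - 64 = 17
= 17 semitones


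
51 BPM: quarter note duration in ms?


Step by step:
One quarter-note beat = 60000 / BPM = 60000 / 51 ms
Duration = 60000 / 51
= 1176.5 ms


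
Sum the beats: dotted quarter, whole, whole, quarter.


Working:
Beat values:
  dotted quarter = 1.5 beats
  whole = 4 beats
  whole = 4 beats
  quarter = 1 beat
Sum = 1.5 + 4 + 4 + 1
= 10.5 beats


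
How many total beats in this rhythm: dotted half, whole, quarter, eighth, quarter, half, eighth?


Beat values:
  dotted half = 3 beats
  whole = 4 beats
  quarter = 1 beat
  eighth = 0.5 beats
  quarter = 1 beat
  half = 2 beats
  eighth = 0.5 beats
Sum = 3 + 4 + 1 + 0.5 + 1 + 2 + 0.5
= 12 beats


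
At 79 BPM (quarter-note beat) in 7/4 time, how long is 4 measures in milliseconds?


Let's work it out.
Quarter-note beat duration = 60000 / 79 ms
Beats per measure (7/4) = 7
One measure = 7 × 60000 / 79 = 420000 / 79 ms
4 measures = 4 × 420000 / 79 = 1680000 / 79
= 21265.8 ms


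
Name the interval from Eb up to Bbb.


Reasoning:
Letter names: E → B spans 5 letter names → a 5th
Semitones: Eb → Bbb = 6 half-steps
A 5th of 6 semitones is a diminished 5th
= diminished 5th
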